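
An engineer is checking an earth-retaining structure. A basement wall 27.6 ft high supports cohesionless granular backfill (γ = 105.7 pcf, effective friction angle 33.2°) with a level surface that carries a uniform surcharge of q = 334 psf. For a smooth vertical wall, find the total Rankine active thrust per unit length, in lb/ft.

K_a = tan²(45° − φ/2) = 0.2924.
Soil triangle: ½ K_a γ H² = 0.5×0.2924×105.7×27.6² = 11770 lb/ft.
Surcharge rectangle: K_a q H = 0.2924×334×27.6 = 2695 lb/ft.
Total = 11770 + 2695 = 14460 lb/ft.

14500 lb/ft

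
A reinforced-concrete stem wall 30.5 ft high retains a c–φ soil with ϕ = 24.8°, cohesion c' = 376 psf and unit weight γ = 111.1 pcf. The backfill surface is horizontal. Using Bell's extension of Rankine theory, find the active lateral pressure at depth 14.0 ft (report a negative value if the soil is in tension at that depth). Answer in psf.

K_a = (1 − sin φ)/(1 + sin φ) = 0.4090.
σ_a = K_a γ z − 2c√K_a = 0.4090×111.1×14.0 − 2×376×0.6395 = 155.2 psf.

155 psf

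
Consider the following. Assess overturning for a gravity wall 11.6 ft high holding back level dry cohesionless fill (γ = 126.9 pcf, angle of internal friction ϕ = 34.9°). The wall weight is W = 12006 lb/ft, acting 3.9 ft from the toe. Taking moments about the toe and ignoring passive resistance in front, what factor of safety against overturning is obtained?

5.21

K_a = tan²(45° − 34.9°/2) = 0.2721.
P_a = ½K_aγH² = 0.5×0.2721×126.9×11.6² = 2324 lb/ft, acting at H/3 = 3.867 ft above the base.
Overturning moment M_o = P_a × H/3 = 2324 × 3.867 = 8984.
Resisting moment M_r = W × 3.9 = 12006 × 3.9 = 46820.
FS_overturning = M_r/M_o = 46820/8984 = 5.212.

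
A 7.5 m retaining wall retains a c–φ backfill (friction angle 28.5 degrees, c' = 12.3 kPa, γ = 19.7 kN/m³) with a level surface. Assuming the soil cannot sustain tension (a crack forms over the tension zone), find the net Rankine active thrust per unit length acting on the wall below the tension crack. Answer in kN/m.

102 kN/m

K_a = 0.3540; √K_a = 0.5949.
Tension-crack depth z_c = 2c/(γ√K_a) = 2×12.3/(19.7×0.5949) = 2.099 m.
σ_a at base = K_a γ H − 2c√K_a = 0.3540×19.7×7.5 − 2×12.3×0.5949 = 37.66 kPa.
P_a = ½ × 37.66 × (H − z_c) = 0.5×37.66×5.401 = 101.7 kN/m.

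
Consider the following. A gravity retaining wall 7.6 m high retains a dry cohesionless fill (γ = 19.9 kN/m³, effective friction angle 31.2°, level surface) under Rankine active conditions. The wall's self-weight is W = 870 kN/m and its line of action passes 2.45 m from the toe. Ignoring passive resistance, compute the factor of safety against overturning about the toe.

K_a = tan²(45° − 31.2°/2) = 0.3175.
P_a = ½K_aγH² = 0.5×0.3175×19.9×7.6² = 182.5 kN/m, acting at H/3 = 2.533 m above the base.
Overturning moment M_o = P_a × H/3 = 182.5 × 2.533 = 462.3.
Resisting moment M_r = W × 2.45 = 870 × 2.45 = 2132.
FS_overturning = M_r/M_o = 2132/462.3 = 4.611.

4.61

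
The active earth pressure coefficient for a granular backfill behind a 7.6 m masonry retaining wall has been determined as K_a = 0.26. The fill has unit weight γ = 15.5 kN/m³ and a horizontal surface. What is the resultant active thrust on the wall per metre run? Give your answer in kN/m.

116 kN/m

P = ½ K_a γ H² = 0.5 × 0.26 × 15.5 × 7.6² = 116.4 kN/m.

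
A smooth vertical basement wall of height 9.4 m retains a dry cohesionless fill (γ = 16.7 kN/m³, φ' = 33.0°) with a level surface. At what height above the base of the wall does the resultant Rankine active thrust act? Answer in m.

3.13 m

K_a = 0.2948.
The pressure distribution is triangular, so the resultant acts at H/3 above the base = 9.4/3 = 3.133 m.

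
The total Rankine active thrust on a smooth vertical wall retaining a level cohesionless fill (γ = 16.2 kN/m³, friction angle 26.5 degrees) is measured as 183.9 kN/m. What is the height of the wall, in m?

7.70 m

K_a = 0.3829. P_a = ½ K_a γ H² ⇒ H = √(2P_a/(K_a γ)).
H = √(2×183.9/(0.3829×16.2)) = 7.700 m.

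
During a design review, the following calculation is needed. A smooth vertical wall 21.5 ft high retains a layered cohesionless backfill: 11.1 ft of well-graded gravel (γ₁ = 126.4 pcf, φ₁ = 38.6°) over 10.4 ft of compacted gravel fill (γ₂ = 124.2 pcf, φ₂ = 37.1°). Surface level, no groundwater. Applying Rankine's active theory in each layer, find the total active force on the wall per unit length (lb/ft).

K_a1 = tan²(45°−38.6°/2) = 0.2316; K_a2 = tan²(45°−37.1°/2) = 0.2475.
Layer 1: σ at base = K_a1 γ₁ h₁ = 325.0 psf; P₁ = ½×325.0×11.1 = 1804.
Layer 2: σ_v at top = γ₁h₁ = 1403; σ_h top = K_a2×1403 = 347.3; σ_h base = K_a2×(1403+124.2×10.4) = 666.9.
P₂ = ½(347.3+666.9)×10.4 = 5274. Total P_a = 1804+5274 = 7077 lb/ft.

7080 lb/ft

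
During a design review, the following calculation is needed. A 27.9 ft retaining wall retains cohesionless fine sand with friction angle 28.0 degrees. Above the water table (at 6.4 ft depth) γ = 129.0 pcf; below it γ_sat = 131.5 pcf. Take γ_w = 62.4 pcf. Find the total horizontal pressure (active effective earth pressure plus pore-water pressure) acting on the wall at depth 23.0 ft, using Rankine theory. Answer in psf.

1750 psf

K_a = (1 − sin φ)/(1 + sin φ) = 0.3610.
γ' = 131.5 − 62.4 = 69.10 pcf.
Effective vertical stress at 23.0 ft: σ'_v = 129.0×6.4 + 69.10×16.6 = 1973 psf.
σ'_h = K_a σ'_v = 0.3610 × 1973 = 712.2 psf; u = γ_w × 16.6 = 1036 psf.
Total σ_h = 712.2 + 1036 = 1748 psf.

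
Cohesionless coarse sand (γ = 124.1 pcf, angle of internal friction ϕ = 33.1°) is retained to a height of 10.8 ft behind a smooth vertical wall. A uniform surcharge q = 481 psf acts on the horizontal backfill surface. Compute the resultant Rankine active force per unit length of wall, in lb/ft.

K_a = tan²(45° − φ/2) = 0.2936.
Soil triangle: ½ K_a γ H² = 0.5×0.2936×124.1×10.8² = 2125 lb/ft.
Surcharge rectangle: K_a q H = 0.2936×481×10.8 = 1525 lb/ft.
Total = 2125 + 1525 = 3650 lb/ft.

3650 lb/ft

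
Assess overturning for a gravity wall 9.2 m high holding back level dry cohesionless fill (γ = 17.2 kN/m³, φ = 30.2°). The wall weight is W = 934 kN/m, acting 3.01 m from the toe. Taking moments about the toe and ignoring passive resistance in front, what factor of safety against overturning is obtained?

K_a = tan²(45° − 30.2°/2) = 0.3307.
P_a = ½K_aγH² = 0.5×0.3307×17.2×9.2² = 240.7 kN/m, acting at H/3 = 3.067 m above the base.
Overturning moment M_o = P_a × H/3 = 240.7 × 3.067 = 738.1.
Resisting moment M_r = W × 3.01 = 934 × 3.01 = 2811.
FS_overturning = M_r/M_o = 2811/738.1 = 3.809.

3.81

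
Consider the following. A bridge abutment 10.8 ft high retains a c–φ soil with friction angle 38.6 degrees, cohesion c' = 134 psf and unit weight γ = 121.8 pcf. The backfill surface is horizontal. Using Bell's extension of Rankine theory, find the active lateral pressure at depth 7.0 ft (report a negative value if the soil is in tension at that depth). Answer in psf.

K_a = (1 − sin φ)/(1 + sin φ) = 0.2316.
σ_a = K_a γ z − 2c√K_a = 0.2316×121.8×7.0 − 2×134×0.4813 = 68.50 psf.

68.5 psf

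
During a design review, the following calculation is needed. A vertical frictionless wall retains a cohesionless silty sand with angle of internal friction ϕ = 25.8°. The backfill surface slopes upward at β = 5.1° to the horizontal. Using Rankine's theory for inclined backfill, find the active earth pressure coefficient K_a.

0.399

K_a = cos β · (cos β − √(cos²β − cos²φ)) / (cos β + √(cos²β − cos²φ)).
cos β = 0.9960, cos φ = 0.9003, √(cos²β − cos²φ) = 0.4261.
K_a = 0.9960 × (0.9960 − 0.4261)/(0.9960 + 0.4261) = 0.3992.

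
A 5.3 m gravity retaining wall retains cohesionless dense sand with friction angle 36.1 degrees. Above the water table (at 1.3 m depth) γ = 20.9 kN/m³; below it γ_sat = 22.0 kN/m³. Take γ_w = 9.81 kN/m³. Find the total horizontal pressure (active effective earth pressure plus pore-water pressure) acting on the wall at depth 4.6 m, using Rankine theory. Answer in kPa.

49.8 kPa

K_a = (1 − sin φ)/(1 + sin φ) = 0.2585.
γ' = 22.0 − 9.81 = 12.19 kN/m³.
Effective vertical stress at 4.6 m: σ'_v = 20.9×1.3 + 12.19×3.30 = 67.40 kPa.
σ'_h = K_a σ'_v = 0.2585 × 67.40 = 17.42 kPa; u = γ_w × 3.30 = 32.37 kPa.
Total σ_h = 17.42 + 32.37 = 49.79 kPa.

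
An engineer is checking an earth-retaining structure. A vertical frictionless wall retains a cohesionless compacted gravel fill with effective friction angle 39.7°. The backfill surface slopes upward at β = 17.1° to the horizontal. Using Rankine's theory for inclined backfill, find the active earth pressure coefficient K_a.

0.244

K_a = cos β · (cos β − √(cos²β − cos²φ)) / (cos β + √(cos²β − cos²φ)).
cos β = 0.9558, cos φ = 0.7694, √(cos²β − cos²φ) = 0.5671.
K_a = 0.9558 × (0.9558 − 0.5671)/(0.9558 + 0.5671) = 0.2440.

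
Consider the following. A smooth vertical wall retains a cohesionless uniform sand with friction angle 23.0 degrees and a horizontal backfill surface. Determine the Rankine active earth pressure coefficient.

0.438

K_a = tan²(45° − φ/2) = tan²(33.50°) = 0.4381.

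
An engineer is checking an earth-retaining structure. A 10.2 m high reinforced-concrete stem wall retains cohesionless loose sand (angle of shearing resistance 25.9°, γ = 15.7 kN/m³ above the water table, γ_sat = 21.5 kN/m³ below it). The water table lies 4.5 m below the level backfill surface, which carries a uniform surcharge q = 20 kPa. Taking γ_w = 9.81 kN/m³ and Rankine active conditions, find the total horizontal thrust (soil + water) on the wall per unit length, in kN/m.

K_a = tan²(45° − φ/2) = 0.3920.
γ' = 21.5 − 9.81 = 11.69 kN/m³. h₂ = H − d_w = 5.7 m.
σ'_h: at surface K_a·q = 7.840; at WT K_a(q+γd_w) = 35.53; at base K_a(q+γd_w+γ'h₂) = 61.65 kPa.
P₁ = ½(7.840+35.53)×4.5 = 97.59; P₂ = ½(35.53+61.65)×5.7 = 277.0; P_w = ½γ_w h₂² = 159.4.
Total = 97.59+277.0+159.4 = 533.9 kN/m.

534 kN/m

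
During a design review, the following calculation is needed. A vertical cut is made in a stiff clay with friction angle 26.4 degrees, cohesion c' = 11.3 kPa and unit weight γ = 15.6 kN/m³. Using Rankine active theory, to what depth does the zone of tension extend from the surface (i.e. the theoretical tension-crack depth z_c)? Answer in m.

2.34 m

K_a = tan²(45° − 26.4°/2) = 0.3844; √K_a = 0.6200.
The active pressure is zero where K_a γ z = 2c√K_a, so z_c = 2c/(γ√K_a) = 2×11.3/(15.6×0.6200) = 2.337 m.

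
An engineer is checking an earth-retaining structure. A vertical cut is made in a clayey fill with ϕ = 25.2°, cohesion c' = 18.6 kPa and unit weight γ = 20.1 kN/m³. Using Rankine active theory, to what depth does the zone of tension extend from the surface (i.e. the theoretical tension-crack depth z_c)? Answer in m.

2.92 m

K_a = tan²(45° − 25.2°/2) = 0.4027; √K_a = 0.6346.
The active pressure is zero where K_a γ z = 2c√K_a, so z_c = 2c/(γ√K_a) = 2×18.6/(20.1×0.6346) = 2.916 m.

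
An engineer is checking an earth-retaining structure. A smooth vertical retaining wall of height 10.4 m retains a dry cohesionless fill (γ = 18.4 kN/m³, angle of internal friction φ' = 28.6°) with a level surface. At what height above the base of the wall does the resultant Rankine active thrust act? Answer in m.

3.47 m

K_a = 0.3525.
The pressure distribution is triangular, so the resultant acts at H/3 above the base = 10.4/3 = 3.467 m.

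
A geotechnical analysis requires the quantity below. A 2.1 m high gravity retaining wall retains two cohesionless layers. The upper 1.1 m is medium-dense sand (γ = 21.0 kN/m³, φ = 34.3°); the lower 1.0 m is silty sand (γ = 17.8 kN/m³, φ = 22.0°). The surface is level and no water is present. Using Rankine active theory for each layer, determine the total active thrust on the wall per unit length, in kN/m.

18.1 kN/m

K_a1 = tan²(45°−34.3°/2) = 0.2792; K_a2 = tan²(45°−22.0°/2) = 0.4550.
Layer 1: σ at base = K_a1 γ₁ h₁ = 6.449 kPa; P₁ = ½×6.449×1.1 = 3.547.
Layer 2: σ_v at top = γ₁h₁ = 23.10; σ_h top = K_a2×23.10 = 10.51; σ_h base = K_a2×(23.10+17.8×1.0) = 18.61.
P₂ = ½(10.51+18.61)×1.0 = 14.56. Total P_a = 3.547+14.56 = 18.11 kN/m.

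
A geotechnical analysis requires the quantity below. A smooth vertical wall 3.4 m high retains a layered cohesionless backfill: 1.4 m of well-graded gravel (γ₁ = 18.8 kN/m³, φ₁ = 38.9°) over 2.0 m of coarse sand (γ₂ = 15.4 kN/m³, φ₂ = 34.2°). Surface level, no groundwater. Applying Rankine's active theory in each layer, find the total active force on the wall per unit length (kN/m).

27.6 kN/m

K_a1 = tan²(45°−38.9°/2) = 0.2285; K_a2 = tan²(45°−34.2°/2) = 0.2803.
Layer 1: σ at base = K_a1 γ₁ h₁ = 6.015 kPa; P₁ = ½×6.015×1.4 = 4.210.
Layer 2: σ_v at top = γ₁h₁ = 26.32; σ_h top = K_a2×26.32 = 7.379; σ_h base = K_a2×(26.32+15.4×2.0) = 16.01.
P₂ = ½(7.379+16.01)×2.0 = 23.39. Total P_a = 4.210+23.39 = 27.60 kN/m.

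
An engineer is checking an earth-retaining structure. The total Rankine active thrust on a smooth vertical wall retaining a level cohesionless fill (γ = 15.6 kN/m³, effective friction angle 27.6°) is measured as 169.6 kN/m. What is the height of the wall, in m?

7.70 m

K_a = 0.3668. P_a = ½ K_a γ H² ⇒ H = √(2P_a/(K_a γ)).
H = √(2×169.6/(0.3668×15.6)) = 7.700 m.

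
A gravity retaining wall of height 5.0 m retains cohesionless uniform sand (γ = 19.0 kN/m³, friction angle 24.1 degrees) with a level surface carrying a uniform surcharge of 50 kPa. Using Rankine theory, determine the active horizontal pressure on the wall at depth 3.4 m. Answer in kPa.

K_a = (1 − sin φ)/(1 + sin φ) = 0.4201.
σ_v = γz + q = 19.0 × 3.4 + 50 = 114.6 kPa.
σ_h = K_a σ_v = 0.4201 × 114.6 = 48.15 kPa.

48.1 kPa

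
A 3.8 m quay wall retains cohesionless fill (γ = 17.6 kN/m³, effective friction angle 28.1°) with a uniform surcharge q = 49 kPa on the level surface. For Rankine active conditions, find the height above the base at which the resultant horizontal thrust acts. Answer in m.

1.64 m

K_a = 0.3596.
Triangular part P₁ = ½K_aγH² = 45.70 at H/3 = 1.267 m; rectangular part P₂ = K_a q H = 66.96 at H/2 = 1.900 m.
ȳ = (P₁·1.267 + P₂·1.900)/(P₁+P₂) = 1.643 m.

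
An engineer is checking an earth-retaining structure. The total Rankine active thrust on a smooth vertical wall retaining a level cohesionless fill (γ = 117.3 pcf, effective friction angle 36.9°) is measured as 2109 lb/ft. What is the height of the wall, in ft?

12.0 ft

K_a = 0.2497. P_a = ½ K_a γ H² ⇒ H = √(2P_a/(K_a γ)).
H = √(2×2109/(0.2497×117.3)) = 12.00 ft.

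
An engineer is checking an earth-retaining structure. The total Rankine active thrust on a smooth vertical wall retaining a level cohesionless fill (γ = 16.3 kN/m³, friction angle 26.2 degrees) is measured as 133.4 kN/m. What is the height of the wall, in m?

K_a = 0.3874. P_a = ½ K_a γ H² ⇒ H = √(2P_a/(K_a γ)).
H = √(2×133.4/(0.3874×16.3)) = 6.500 m.

6.50 m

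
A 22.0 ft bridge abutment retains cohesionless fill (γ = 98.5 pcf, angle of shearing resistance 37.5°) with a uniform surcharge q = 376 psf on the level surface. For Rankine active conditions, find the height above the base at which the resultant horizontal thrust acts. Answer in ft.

K_a = 0.2432.
Triangular part P₁ = ½K_aγH² = 5797 at H/3 = 7.333 ft; rectangular part P₂ = K_a q H = 2012 at H/2 = 11.00 ft.
ȳ = (P₁·7.333 + P₂·11.00)/(P₁+P₂) = 8.278 ft.

8.28 ft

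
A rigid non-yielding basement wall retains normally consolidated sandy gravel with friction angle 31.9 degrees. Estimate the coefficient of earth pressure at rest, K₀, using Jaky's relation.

0.472

K₀ = 1 − sin φ' = 1 − sin 31.9° = 0.4716.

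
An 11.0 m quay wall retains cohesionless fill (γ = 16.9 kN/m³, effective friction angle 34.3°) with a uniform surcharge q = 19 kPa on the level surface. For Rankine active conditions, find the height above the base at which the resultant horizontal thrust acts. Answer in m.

K_a = 0.2792.
Triangular part P₁ = ½K_aγH² = 285.4 at H/3 = 3.667 m; rectangular part P₂ = K_a q H = 58.34 at H/2 = 5.500 m.
ȳ = (P₁·3.667 + P₂·5.500)/(P₁+P₂) = 3.978 m.

3.98 m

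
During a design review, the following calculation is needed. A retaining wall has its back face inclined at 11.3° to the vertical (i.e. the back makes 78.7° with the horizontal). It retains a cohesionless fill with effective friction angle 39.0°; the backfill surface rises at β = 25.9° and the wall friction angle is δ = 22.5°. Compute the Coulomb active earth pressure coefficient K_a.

0.437

K_a = sin²(α+φ) / [sin²α · sin(α−δ) · (1 + √{sin(φ+δ)sin(φ−β) / (sin(α−δ)sin(α+β))})²].
With α = 78.7°, φ = 39.0°, δ = 22.5°, β = 25.9°: K_a = 0.4374.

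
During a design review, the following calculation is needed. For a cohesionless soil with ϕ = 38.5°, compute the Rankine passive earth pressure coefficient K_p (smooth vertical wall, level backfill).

K_p = (1 + sin φ)/(1 − sin φ) = tan²(45° + 38.5°/2) = 4.298.

4.30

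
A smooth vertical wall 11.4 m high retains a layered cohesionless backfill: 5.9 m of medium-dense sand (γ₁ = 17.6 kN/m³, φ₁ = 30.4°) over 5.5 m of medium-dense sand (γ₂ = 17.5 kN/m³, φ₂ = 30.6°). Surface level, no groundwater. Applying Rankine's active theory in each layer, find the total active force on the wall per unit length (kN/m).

372 kN/m

K_a1 = tan²(45°−30.4°/2) = 0.3280; K_a2 = tan²(45°−30.6°/2) = 0.3253.
Layer 1: σ at base = K_a1 γ₁ h₁ = 34.06 kPa; P₁ = ½×34.06×5.9 = 100.5.
Layer 2: σ_v at top = γ₁h₁ = 103.8; σ_h top = K_a2×103.8 = 33.78; σ_h base = K_a2×(103.8+17.5×5.5) = 65.10.
P₂ = ½(33.78+65.10)×5.5 = 271.9. Total P_a = 100.5+271.9 = 372.4 kN/m.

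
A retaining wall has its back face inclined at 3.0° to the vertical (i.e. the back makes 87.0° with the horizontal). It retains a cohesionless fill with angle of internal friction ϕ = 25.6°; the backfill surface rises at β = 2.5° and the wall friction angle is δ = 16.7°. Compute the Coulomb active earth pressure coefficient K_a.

K_a = sin²(α+φ) / [sin²α · sin(α−δ) · (1 + √{sin(φ+δ)sin(φ−β) / (sin(α−δ)sin(α+β))})²].
With α = 87.0°, φ = 25.6°, δ = 16.7°, β = 2.5°: K_a = 0.3880.

0.388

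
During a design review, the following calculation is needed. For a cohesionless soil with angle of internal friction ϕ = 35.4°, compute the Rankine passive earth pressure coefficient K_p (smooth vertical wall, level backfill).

K_p = (1 + sin φ)/(1 − sin φ) = tan²(45° + 35.4°/2) = 3.754.

3.75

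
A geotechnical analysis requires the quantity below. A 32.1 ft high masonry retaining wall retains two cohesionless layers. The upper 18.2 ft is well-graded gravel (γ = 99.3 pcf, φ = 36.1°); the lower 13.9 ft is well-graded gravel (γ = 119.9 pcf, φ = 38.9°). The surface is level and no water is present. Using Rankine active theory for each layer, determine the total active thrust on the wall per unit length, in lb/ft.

12600 lb/ft

K_a1 = tan²(45°−36.1°/2) = 0.2585; K_a2 = tan²(45°−38.9°/2) = 0.2285.
Layer 1: σ at base = K_a1 γ₁ h₁ = 467.2 psf; P₁ = ½×467.2×18.2 = 4251.
Layer 2: σ_v at top = γ₁h₁ = 1807; σ_h top = K_a2×1807 = 413.0; σ_h base = K_a2×(1807+119.9×13.9) = 793.9.
P₂ = ½(413.0+793.9)×13.9 = 8388. Total P_a = 4251+8388 = 12640 lb/ft.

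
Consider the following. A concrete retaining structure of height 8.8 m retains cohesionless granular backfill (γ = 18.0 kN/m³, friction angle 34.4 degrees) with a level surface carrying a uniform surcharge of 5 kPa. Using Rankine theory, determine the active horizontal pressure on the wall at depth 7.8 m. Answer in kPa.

40.4 kPa

K_a = (1 − sin φ)/(1 + sin φ) = 0.2780.
σ_v = γz + q = 18.0 × 7.8 + 5 = 145.4 kPa.
σ_h = K_a σ_v = 0.2780 × 145.4 = 40.42 kPa.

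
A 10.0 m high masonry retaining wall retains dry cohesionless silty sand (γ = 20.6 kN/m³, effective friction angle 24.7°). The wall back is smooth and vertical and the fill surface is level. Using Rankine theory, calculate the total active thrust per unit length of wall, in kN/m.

K_a = tan²(45° − φ/2) = 0.4106.
P_a = ½ K_a γ H² = 0.5 × 0.4106 × 20.6 × 10.0² = 422.9 kN/m.

423 kN/m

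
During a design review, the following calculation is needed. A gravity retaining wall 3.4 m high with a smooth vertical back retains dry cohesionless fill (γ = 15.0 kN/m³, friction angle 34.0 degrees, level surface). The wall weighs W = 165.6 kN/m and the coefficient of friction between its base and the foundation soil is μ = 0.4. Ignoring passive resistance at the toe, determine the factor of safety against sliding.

2.70

K_a = tan²(45° − 34.0°/2) = 0.2827.
P_a = ½K_aγH² = 0.5×0.2827×15.0×3.4² = 24.51 kN/m, acting at H/3 = 1.133 m above the base.
FS_sliding = μW / P_a = 0.4×165.6 / 24.51 = 2.702.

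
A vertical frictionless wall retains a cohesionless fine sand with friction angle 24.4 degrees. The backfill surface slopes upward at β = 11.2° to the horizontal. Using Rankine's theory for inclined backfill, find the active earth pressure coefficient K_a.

0.449

K_a = cos β · (cos β − √(cos²β − cos²φ)) / (cos β + √(cos²β − cos²φ)).
cos β = 0.9810, cos φ = 0.9107, √(cos²β − cos²φ) = 0.3646.
K_a = 0.9810 × (0.9810 − 0.3646)/(0.9810 + 0.3646) = 0.4494.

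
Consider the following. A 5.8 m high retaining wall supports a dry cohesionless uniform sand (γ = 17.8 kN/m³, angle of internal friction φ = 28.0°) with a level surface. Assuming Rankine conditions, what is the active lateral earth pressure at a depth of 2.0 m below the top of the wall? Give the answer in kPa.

12.9 kPa

K_a = (1 − sin φ)/(1 + sin φ) = 0.3610.
σ_h = K_a γ z = 0.3610 × 17.8 × 2.0 = 12.85 kPa.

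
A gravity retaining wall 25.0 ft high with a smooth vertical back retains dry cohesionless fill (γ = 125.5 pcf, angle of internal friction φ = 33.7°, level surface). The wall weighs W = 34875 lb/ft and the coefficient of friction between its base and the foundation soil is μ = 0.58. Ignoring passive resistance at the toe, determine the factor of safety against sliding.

1.80

K_a = tan²(45° − 33.7°/2) = 0.2863.
P_a = ½K_aγH² = 0.5×0.2863×125.5×25.0² = 11230 lb/ft, acting at H/3 = 8.333 ft above the base.
FS_sliding = μW / P_a = 0.58×34875 / 11230 = 1.801.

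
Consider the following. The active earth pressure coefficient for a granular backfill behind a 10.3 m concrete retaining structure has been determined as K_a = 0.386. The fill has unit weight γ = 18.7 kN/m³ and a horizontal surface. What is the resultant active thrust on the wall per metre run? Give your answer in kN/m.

P = ½ K_a γ H² = 0.5 × 0.386 × 18.7 × 10.3² = 382.9 kN/m.

383 kN/m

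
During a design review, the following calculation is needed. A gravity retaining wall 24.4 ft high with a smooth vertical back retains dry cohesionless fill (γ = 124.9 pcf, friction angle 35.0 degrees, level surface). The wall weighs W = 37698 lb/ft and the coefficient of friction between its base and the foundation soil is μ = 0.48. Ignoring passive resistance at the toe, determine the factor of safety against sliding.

K_a = tan²(45° − 35.0°/2) = 0.2710.
P_a = ½K_aγH² = 0.5×0.2710×124.9×24.4² = 10080 lb/ft, acting at H/3 = 8.133 ft above the base.
FS_sliding = μW / P_a = 0.48×37698 / 10080 = 1.796.

1.80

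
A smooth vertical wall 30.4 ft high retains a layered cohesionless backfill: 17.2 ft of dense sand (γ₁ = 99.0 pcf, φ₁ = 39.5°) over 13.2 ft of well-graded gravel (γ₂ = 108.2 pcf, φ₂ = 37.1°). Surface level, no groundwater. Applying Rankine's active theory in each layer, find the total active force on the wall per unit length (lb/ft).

K_a1 = tan²(45°−39.5°/2) = 0.2224; K_a2 = tan²(45°−37.1°/2) = 0.2475.
Layer 1: σ at base = K_a1 γ₁ h₁ = 378.8 psf; P₁ = ½×378.8×17.2 = 3257.
Layer 2: σ_v at top = γ₁h₁ = 1703; σ_h top = K_a2×1703 = 421.4; σ_h base = K_a2×(1703+108.2×13.2) = 774.9.
P₂ = ½(421.4+774.9)×13.2 = 7896. Total P_a = 3257+7896 = 11150 lb/ft.

11200 lb/ft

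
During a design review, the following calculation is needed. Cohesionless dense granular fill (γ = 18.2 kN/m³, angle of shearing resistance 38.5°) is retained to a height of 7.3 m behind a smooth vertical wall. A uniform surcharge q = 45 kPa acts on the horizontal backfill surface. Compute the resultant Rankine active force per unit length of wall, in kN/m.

K_a = tan²(45° − φ/2) = 0.2327.
Soil triangle: ½ K_a γ H² = 0.5×0.2327×18.2×7.3² = 112.8 kN/m.
Surcharge rectangle: K_a q H = 0.2327×45×7.3 = 76.43 kN/m.
Total = 112.8 + 76.43 = 189.3 kN/m.

189 kN/m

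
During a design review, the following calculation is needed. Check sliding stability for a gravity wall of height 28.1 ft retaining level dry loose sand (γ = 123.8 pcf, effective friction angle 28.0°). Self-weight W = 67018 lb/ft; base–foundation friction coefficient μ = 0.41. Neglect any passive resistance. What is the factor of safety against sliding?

K_a = tan²(45° − 28.0°/2) = 0.3610.
P_a = ½K_aγH² = 0.5×0.3610×123.8×28.1² = 17650 lb/ft, acting at H/3 = 9.367 ft above the base.
FS_sliding = μW / P_a = 0.41×67018 / 17650 = 1.557.

1.56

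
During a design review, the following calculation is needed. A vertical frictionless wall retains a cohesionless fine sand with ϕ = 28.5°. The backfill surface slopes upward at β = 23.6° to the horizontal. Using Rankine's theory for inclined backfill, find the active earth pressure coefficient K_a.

0.512

K_a = cos β · (cos β − √(cos²β − cos²φ)) / (cos β + √(cos²β − cos²φ)).
cos β = 0.9164, cos φ = 0.8788, √(cos²β − cos²φ) = 0.2596.
K_a = 0.9164 × (0.9164 − 0.2596)/(0.9164 + 0.2596) = 0.5118.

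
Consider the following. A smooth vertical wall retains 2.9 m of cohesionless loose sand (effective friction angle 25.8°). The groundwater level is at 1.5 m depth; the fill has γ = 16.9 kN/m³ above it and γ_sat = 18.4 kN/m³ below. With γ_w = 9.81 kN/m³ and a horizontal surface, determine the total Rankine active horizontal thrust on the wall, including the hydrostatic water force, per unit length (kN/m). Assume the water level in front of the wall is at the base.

K_a = tan²(45° − φ/2) = 0.3935.
γ' = 18.4 − 9.81 = 8.590 kN/m³. Depth below WT = 1.4 m.
σ'_h at WT = K_a γ d_w = 9.975 kPa; at base = 9.975 + K_a γ' × 1.4 = 14.71 kPa.
P₁ (0–1.5 m) = ½×9.975×1.5 = 7.481. P₂ (1.5–2.9 m) = ½(9.975+14.71)×1.4 = 17.28.
P_w = ½ γ_w h₂² = 0.5×9.81×1.4² = 9.614. Total = 7.481+17.28+9.614 = 34.37 kN/m.

34.4 kN/m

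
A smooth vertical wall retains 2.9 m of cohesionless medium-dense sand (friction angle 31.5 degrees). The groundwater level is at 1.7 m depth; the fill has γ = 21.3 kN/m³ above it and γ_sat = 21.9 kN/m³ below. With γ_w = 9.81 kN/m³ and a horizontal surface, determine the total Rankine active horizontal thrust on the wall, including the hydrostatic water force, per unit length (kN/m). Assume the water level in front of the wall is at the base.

33.1 kN/m

K_a = tan²(45° − φ/2) = 0.3136.
γ' = 21.9 − 9.81 = 12.09 kN/m³. Depth below WT = 1.2 m.
σ'_h at WT = K_a γ d_w = 11.36 kPa; at base = 11.36 + K_a γ' × 1.2 = 15.91 kPa.
P₁ (0–1.7 m) = ½×11.36×1.7 = 9.653. P₂ (1.7–2.9 m) = ½(11.36+15.91)×1.2 = 16.36.
P_w = ½ γ_w h₂² = 0.5×9.81×1.2² = 7.063. Total = 9.653+16.36+7.063 = 33.07 kN/m.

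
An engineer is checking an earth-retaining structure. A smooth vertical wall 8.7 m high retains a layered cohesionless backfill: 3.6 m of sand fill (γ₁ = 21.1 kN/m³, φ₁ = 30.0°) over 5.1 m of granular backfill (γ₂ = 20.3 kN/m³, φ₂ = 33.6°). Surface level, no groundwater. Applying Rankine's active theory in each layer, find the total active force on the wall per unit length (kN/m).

233 kN/m

K_a1 = tan²(45°−30.0°/2) = 0.3333; K_a2 = tan²(45°−33.6°/2) = 0.2875.
Layer 1: σ at base = K_a1 γ₁ h₁ = 25.32 kPa; P₁ = ½×25.32×3.6 = 45.58.
Layer 2: σ_v at top = γ₁h₁ = 75.96; σ_h top = K_a2×75.96 = 21.84; σ_h base = K_a2×(75.96+20.3×5.1) = 51.60.
P₂ = ½(21.84+51.60)×5.1 = 187.3. Total P_a = 45.58+187.3 = 232.9 kN/m.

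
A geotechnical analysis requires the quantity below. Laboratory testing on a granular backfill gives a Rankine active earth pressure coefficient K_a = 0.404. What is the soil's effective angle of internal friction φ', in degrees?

25.1°

K_a = tan²(45° − φ/2) ⇒ 45° − φ/2 = arctan(√0.404) = 32.44°.
φ = 2(45° − 32.44°) = 25.12°.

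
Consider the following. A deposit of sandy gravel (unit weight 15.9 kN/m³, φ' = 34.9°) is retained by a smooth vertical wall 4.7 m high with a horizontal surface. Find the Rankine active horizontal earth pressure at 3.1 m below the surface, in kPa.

13.4 kPa

K_a = (1 − sin φ)/(1 + sin φ) = 0.2721.
σ_h = K_a γ z = 0.2721 × 15.9 × 3.1 = 13.41 kPa.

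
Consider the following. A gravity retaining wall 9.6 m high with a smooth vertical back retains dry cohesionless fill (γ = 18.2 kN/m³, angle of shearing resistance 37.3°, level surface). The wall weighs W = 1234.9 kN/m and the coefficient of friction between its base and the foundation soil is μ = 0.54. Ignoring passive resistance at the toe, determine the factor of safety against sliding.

K_a = tan²(45° − 37.3°/2) = 0.2453.
P_a = ½K_aγH² = 0.5×0.2453×18.2×9.6² = 205.8 kN/m, acting at H/3 = 3.200 m above the base.
FS_sliding = μW / P_a = 0.54×1234.9 / 205.8 = 3.241.

3.24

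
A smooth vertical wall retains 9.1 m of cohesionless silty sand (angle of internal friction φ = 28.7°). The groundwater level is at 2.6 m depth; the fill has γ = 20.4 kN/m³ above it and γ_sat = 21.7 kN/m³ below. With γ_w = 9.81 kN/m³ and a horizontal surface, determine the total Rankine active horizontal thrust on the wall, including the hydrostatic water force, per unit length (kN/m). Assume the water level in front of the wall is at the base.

441 kN/m

K_a = tan²(45° − φ/2) = 0.3511.
γ' = 21.7 − 9.81 = 11.89 kN/m³. Depth below WT = 6.5 m.
σ'_h at WT = K_a γ d_w = 18.62 kPa; at base = 18.62 + K_a γ' × 6.5 = 45.76 kPa.
P₁ (0–2.6 m) = ½×18.62×2.6 = 24.21. P₂ (2.6–9.1 m) = ½(18.62+45.76)×6.5 = 209.3.
P_w = ½ γ_w h₂² = 0.5×9.81×6.5² = 207.2. Total = 24.21+209.3+207.2 = 440.7 kN/m.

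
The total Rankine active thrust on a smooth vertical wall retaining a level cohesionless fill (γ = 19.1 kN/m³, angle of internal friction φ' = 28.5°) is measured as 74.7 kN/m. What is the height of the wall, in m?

4.70 m

K_a = 0.3540. P_a = ½ K_a γ H² ⇒ H = √(2P_a/(K_a γ)).
H = √(2×74.7/(0.3540×19.1)) = 4.701 m.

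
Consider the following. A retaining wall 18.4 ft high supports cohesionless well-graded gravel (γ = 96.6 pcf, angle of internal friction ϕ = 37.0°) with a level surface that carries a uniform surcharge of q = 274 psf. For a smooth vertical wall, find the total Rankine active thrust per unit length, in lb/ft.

K_a = tan²(45° − φ/2) = 0.2486.
Soil triangle: ½ K_a γ H² = 0.5×0.2486×96.6×18.4² = 4065 lb/ft.
Surcharge rectangle: K_a q H = 0.2486×274×18.4 = 1253 lb/ft.
Total = 4065 + 1253 = 5318 lb/ft.

5320 lb/ft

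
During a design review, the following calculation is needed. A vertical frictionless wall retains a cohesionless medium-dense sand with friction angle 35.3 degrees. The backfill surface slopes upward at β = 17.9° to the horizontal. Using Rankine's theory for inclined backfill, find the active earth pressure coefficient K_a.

0.305

K_a = cos β · (cos β − √(cos²β − cos²φ)) / (cos β + √(cos²β − cos²φ)).
cos β = 0.9516, cos φ = 0.8161, √(cos²β − cos²φ) = 0.4893.
K_a = 0.9516 × (0.9516 − 0.4893)/(0.9516 + 0.4893) = 0.3053.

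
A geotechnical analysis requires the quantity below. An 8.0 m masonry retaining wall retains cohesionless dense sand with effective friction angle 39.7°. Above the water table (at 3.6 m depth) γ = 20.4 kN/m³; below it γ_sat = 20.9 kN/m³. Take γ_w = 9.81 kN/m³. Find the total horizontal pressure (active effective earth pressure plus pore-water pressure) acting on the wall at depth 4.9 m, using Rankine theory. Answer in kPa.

K_a = (1 − sin φ)/(1 + sin φ) = 0.2204.
γ' = 20.9 − 9.81 = 11.09 kN/m³.
Effective vertical stress at 4.9 m: σ'_v = 20.4×3.6 + 11.09×1.30 = 87.86 kPa.
σ'_h = K_a σ'_v = 0.2204 × 87.86 = 19.37 kPa; u = γ_w × 1.30 = 12.75 kPa.
Total σ_h = 19.37 + 12.75 = 32.12 kPa.

32.1 kPa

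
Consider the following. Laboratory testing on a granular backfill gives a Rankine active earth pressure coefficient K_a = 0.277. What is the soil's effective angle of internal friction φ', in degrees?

K_a = tan²(45° − φ/2) ⇒ 45° − φ/2 = arctan(√0.277) = 27.76°.
φ = 2(45° − 27.76°) = 34.48°.

34.5°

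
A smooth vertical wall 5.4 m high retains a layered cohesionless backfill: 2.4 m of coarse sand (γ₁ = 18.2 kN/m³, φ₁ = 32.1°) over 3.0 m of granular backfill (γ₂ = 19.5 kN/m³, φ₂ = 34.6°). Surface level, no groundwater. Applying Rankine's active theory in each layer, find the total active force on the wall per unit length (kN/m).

K_a1 = tan²(45°−32.1°/2) = 0.3060; K_a2 = tan²(45°−34.6°/2) = 0.2756.
Layer 1: σ at base = K_a1 γ₁ h₁ = 13.37 kPa; P₁ = ½×13.37×2.4 = 16.04.
Layer 2: σ_v at top = γ₁h₁ = 43.68; σ_h top = K_a2×43.68 = 12.04; σ_h base = K_a2×(43.68+19.5×3.0) = 28.16.
P₂ = ½(12.04+28.16)×3.0 = 60.31. Total P_a = 16.04+60.31 = 76.35 kN/m.

76.3 kN/m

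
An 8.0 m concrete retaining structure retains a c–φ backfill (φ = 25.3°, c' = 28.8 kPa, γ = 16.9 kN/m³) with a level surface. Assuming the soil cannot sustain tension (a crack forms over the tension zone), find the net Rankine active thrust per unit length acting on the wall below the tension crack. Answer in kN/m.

K_a = 0.4012; √K_a = 0.6334.
Tension-crack depth z_c = 2c/(γ√K_a) = 2×28.8/(16.9×0.6334) = 5.381 m.
σ_a at base = K_a γ H − 2c√K_a = 0.4012×16.9×8.0 − 2×28.8×0.6334 = 17.76 kPa.
P_a = ½ × 17.76 × (H − z_c) = 0.5×17.76×2.619 = 23.25 kN/m.

23.3 kN/m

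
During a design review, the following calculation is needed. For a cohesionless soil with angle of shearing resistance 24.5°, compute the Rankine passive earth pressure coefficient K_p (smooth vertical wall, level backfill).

2.42

K_p = (1 + sin φ)/(1 − sin φ) = tan²(45° + 24.5°/2) = 2.417.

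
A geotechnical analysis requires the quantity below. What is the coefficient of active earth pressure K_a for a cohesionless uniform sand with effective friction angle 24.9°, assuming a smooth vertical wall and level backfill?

K_a = (1 − sin φ)/(1 + sin φ) = (1 − sin 24.9°)/(1 + sin 24.9°) = 0.4074.

0.407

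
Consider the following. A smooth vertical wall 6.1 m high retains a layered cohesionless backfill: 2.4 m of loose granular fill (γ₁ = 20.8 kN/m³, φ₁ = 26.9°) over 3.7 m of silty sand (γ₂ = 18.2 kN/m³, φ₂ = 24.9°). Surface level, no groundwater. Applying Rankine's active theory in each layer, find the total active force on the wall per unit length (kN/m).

K_a1 = tan²(45°−26.9°/2) = 0.3770; K_a2 = tan²(45°−24.9°/2) = 0.4074.
Layer 1: σ at base = K_a1 γ₁ h₁ = 18.82 kPa; P₁ = ½×18.82×2.4 = 22.58.
Layer 2: σ_v at top = γ₁h₁ = 49.92; σ_h top = K_a2×49.92 = 20.34; σ_h base = K_a2×(49.92+18.2×3.7) = 47.77.
P₂ = ½(20.34+47.77)×3.7 = 126.0. Total P_a = 22.58+126.0 = 148.6 kN/m.

149 kN/m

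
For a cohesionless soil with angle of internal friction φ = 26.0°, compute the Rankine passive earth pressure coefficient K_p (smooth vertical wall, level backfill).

2.56

K_p = (1 + sin φ)/(1 − sin φ) = tan²(45° + 26.0°/2) = 2.561.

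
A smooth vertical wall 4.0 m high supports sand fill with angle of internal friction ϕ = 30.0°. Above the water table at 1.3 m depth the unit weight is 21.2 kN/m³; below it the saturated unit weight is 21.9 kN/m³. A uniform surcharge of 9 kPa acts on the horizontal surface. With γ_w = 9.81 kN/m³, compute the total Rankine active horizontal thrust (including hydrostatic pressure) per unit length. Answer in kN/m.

93.2 kN/m

K_a = tan²(45° − φ/2) = 0.3333.
γ' = 21.9 − 9.81 = 12.09 kN/m³. h₂ = H − d_w = 2.7 m.
σ'_h: at surface K_a·q = 3.000; at WT K_a(q+γd_w) = 12.19; at base K_a(q+γd_w+γ'h₂) = 23.07 kPa.
P₁ = ½(3.000+12.19)×1.3 = 9.871; P₂ = ½(12.19+23.07)×2.7 = 47.59; P_w = ½γ_w h₂² = 35.76.
Total = 9.871+47.59+35.76 = 93.22 kN/m.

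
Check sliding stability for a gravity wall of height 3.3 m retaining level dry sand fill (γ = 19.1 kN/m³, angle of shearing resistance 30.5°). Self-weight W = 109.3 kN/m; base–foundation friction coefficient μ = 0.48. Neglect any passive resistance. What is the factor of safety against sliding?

K_a = tan²(45° − 30.5°/2) = 0.3267.
P_a = ½K_aγH² = 0.5×0.3267×19.1×3.3² = 33.97 kN/m, acting at H/3 = 1.100 m above the base.
FS_sliding = μW / P_a = 0.48×109.3 / 33.97 = 1.544.

1.54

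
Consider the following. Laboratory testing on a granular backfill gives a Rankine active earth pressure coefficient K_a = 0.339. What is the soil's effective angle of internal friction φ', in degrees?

K_a = tan²(45° − φ/2) ⇒ 45° − φ/2 = arctan(√0.339) = 30.21°.
φ = 2(45° − 30.21°) = 29.58°.

29.6°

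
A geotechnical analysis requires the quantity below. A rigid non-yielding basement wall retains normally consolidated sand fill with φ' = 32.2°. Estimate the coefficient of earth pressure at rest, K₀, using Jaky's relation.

0.467

K₀ = 1 − sin φ' = 1 − sin 32.2° = 0.4671.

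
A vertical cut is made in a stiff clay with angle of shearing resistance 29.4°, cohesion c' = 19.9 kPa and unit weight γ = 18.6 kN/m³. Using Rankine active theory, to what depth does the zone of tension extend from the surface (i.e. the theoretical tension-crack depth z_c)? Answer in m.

3.66 m

K_a = tan²(45° − 29.4°/2) = 0.3415; √K_a = 0.5844.
The active pressure is zero where K_a γ z = 2c√K_a, so z_c = 2c/(γ√K_a) = 2×19.9/(18.6×0.5844) = 3.662 m.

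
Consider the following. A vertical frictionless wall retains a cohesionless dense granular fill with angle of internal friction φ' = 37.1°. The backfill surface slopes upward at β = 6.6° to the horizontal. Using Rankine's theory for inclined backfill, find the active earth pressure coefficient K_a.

0.251

K_a = cos β · (cos β − √(cos²β − cos²φ)) / (cos β + √(cos²β − cos²φ)).
cos β = 0.9934, cos φ = 0.7976, √(cos²β − cos²φ) = 0.5922.
K_a = 0.9934 × (0.9934 − 0.5922)/(0.9934 + 0.5922) = 0.2514.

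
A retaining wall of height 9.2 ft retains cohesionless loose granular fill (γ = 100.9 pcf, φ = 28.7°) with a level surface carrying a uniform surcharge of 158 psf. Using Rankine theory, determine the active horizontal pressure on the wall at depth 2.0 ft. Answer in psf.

K_a = (1 − sin φ)/(1 + sin φ) = 0.3511.
σ_v = γz + q = 100.9 × 2.0 + 158 = 359.8 psf.
σ_h = K_a σ_v = 0.3511 × 359.8 = 126.3 psf.

126 psf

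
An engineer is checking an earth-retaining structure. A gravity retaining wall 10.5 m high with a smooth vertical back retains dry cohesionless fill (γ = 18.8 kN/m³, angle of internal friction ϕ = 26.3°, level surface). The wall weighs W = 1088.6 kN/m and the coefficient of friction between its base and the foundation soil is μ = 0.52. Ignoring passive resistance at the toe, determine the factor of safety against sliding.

K_a = tan²(45° − 26.3°/2) = 0.3859.
P_a = ½K_aγH² = 0.5×0.3859×18.8×10.5² = 400.0 kN/m, acting at H/3 = 3.500 m above the base.
FS_sliding = μW / P_a = 0.52×1088.6 / 400.0 = 1.415.

1.42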